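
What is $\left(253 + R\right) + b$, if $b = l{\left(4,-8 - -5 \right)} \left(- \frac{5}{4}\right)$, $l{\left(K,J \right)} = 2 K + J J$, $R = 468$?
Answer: $\frac{2799}{4} \approx 699.75$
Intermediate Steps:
$l{\left(K,J \right)} = J^{2} + 2 K$ ($l{\left(K,J \right)} = 2 K + J^{2} = J^{2} + 2 K$)
$b = - \frac{85}{4}$ ($b = \left(\left(-8 - -5\right)^{2} + 2 \cdot 4\right) \left(- \frac{5}{4}\right) = \left(\left(-8 + 5\right)^{2} + 8\right) \left(\left(-5\right) \frac{1}{4}\right) = \left(\left(-3\right)^{2} + 8\right) \left(- \frac{5}{4}\right) = \left(9 + 8\right) \left(- \frac{5}{4}\right) = 17 \left(- \frac{5}{4}\right) = - \frac{85}{4} \approx -21.25$)
$\left(253 + R\right) + b = \left(253 + 468\right) - \frac{85}{4} = 721 - \frac{85}{4} = \frac{2799}{4}$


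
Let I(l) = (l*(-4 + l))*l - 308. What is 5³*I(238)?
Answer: 1656798500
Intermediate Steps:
I(l) = -308 + l²*(-4 + l) (I(l) = l²*(-4 + l) - 308 = -308 + l²*(-4 + l))
5³*I(238) = 5³*(-308 + 238³ - 4*238²) = 125*(-308 + 13481272 - 4*56644) = 125*(-308 + 13481272 - 226576) = 125*13254388 = 1656798500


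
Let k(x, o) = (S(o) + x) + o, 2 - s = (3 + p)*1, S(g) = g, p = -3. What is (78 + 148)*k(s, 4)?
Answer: 2260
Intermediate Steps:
s = 2 (s = 2 - (3 - 3) = 2 - 0 = 2 - 1*0 = 2 + 0 = 2)
k(x, o) = x + 2*o (k(x, o) = (o + x) + o = x + 2*o)
(78 + 148)*k(s, 4) = (78 + 148)*(2 + 2*4) = 226*(2 + 8) = 226*10 = 2260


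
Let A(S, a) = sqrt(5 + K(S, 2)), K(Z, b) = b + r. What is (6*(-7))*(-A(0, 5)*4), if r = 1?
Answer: 336*sqrt(2) ≈ 475.18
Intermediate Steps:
K(Z, b) = 1 + b (K(Z, b) = b + 1 = 1 + b)
A(S, a) = 2*sqrt(2) (A(S, a) = sqrt(5 + (1 + 2)) = sqrt(5 + 3) = sqrt(8) = 2*sqrt(2))
(6*(-7))*(-A(0, 5)*4) = (6*(-7))*(-2*sqrt(2)*4) = -42*(-2*sqrt(2))*4 = -(-336)*sqrt(2) = 336*sqrt(2)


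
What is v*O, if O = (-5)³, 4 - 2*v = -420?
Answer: -26500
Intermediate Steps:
v = 212 (v = 2 - ½*(-420) = 2 + 210 = 212)
O = -125
v*O = 212*(-125) = -26500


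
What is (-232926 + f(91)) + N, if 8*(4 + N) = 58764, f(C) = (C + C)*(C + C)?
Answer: -384921/2 ≈ -1.9246e+5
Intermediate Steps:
f(C) = 4*C² (f(C) = (2*C)*(2*C) = 4*C²)
N = 14683/2 (N = -4 + (⅛)*58764 = -4 + 14691/2 = 14683/2 ≈ 7341.5)
(-232926 + f(91)) + N = (-232926 + 4*91²) + 14683/2 = (-232926 + 4*8281) + 14683/2 = (-232926 + 33124) + 14683/2 = -199802 + 14683/2 = -384921/2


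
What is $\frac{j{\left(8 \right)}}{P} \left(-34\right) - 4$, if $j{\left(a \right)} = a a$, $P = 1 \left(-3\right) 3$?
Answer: $\frac{2140}{9} \approx 237.78$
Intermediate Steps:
$P = -9$ ($P = \left(-3\right) 3 = -9$)
$j{\left(a \right)} = a^{2}$
$\frac{j{\left(8 \right)}}{P} \left(-34\right) - 4 = \frac{8^{2}}{-9} \left(-34\right) - 4 = 64 \left(- \frac{1}{9}\right) \left(-34\right) - 4 = \left(- \frac{64}{9}\right) \left(-34\right) - 4 = \frac{2176}{9} - 4 = \frac{2140}{9}$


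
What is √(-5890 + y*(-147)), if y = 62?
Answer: 22*I*√31 ≈ 122.49*I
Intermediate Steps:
√(-5890 + y*(-147)) = √(-5890 + 62*(-147)) = √(-5890 - 9114) = √(-15004) = 22*I*√31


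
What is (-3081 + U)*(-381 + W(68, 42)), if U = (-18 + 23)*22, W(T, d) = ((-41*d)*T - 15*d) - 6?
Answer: 350913723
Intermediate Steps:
W(T, d) = -6 - 15*d - 41*T*d (W(T, d) = (-41*T*d - 15*d) - 6 = (-15*d - 41*T*d) - 6 = -6 - 15*d - 41*T*d)
U = 110 (U = 5*22 = 110)
(-3081 + U)*(-381 + W(68, 42)) = (-3081 + 110)*(-381 + (-6 - 15*42 - 41*68*42)) = -2971*(-381 + (-6 - 630 - 117096)) = -2971*(-381 - 117732) = -2971*(-118113) = 350913723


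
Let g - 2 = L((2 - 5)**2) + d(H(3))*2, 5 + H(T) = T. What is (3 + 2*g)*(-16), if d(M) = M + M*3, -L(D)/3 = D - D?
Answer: 400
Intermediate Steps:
H(T) = -5 + T
L(D) = 0 (L(D) = -3*(D - D) = -3*0 = 0)
d(M) = 4*M (d(M) = M + 3*M = 4*M)
g = -14 (g = 2 + (0 + (4*(-5 + 3))*2) = 2 + (0 + (4*(-2))*2) = 2 + (0 - 8*2) = 2 + (0 - 16) = 2 - 16 = -14)
(3 + 2*g)*(-16) = (3 + 2*(-14))*(-16) = (3 - 28)*(-16) = -25*(-16) = 400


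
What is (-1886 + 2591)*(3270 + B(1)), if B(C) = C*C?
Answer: 2306055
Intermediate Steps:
B(C) = C**2
(-1886 + 2591)*(3270 + B(1)) = (-1886 + 2591)*(3270 + 1**2) = 705*(3270 + 1) = 705*3271 = 2306055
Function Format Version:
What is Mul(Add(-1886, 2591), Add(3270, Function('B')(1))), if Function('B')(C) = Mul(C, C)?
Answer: 2306055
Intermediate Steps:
Function('B')(C) = Pow(C, 2)
Mul(Add(-1886, 2591), Add(3270, Function('B')(1))) = Mul(Add(-1886, 2591), Add(3270, Pow(1, 2))) = Mul(705, Add(3270, 1)) = Mul(705, 3271) = 2306055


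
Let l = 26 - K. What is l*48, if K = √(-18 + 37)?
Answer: 1248 - 48*√19 ≈ 1038.8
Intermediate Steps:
K = √19 ≈ 4.3589
l = 26 - √19 ≈ 21.641
l*48 = (26 - √19)*48 = 1248 - 48*√19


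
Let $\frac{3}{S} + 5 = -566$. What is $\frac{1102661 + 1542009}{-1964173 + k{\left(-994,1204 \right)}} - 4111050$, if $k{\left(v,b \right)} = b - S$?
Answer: $- \frac{2303946837363685}{560427648} \approx -4.1111 \cdot 10^{6}$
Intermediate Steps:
$S = - \frac{3}{571}$ ($S = \frac{3}{-5 - 566} = \frac{3}{-571} = 3 \left(- \frac{1}{571}\right) = - \frac{3}{571} \approx -0.0052539$)
$k{\left(v,b \right)} = \frac{3}{571} + b$ ($k{\left(v,b \right)} = b - - \frac{3}{571} = b + \frac{3}{571} = \frac{3}{571} + b$)
$\frac{1102661 + 1542009}{-1964173 + k{\left(-994,1204 \right)}} - 4111050 = \frac{1102661 + 1542009}{-1964173 + \left(\frac{3}{571} + 1204\right)} - 4111050 = \frac{2644670}{-1964173 + \frac{687487}{571}} - 4111050 = \frac{2644670}{- \frac{1120855296}{571}} - 4111050 = 2644670 \left(- \frac{571}{1120855296}\right) - 4111050 = - \frac{755053285}{560427648} - 4111050 = - \frac{2303946837363685}{560427648}$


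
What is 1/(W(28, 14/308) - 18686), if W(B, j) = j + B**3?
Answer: 22/71853 ≈ 0.00030618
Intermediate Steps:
1/(W(28, 14/308) - 18686) = 1/((14/308 + 28**3) - 18686) = 1/((14*(1/308) + 21952) - 18686) = 1/((1/22 + 21952) - 18686) = 1/(482945/22 - 18686) = 1/(71853/22) = 22/71853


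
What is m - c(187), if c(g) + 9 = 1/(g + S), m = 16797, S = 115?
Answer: 5075411/302 ≈ 16806.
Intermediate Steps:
c(g) = -9 + 1/(115 + g) (c(g) = -9 + 1/(g + 115) = -9 + 1/(115 + g))
m - c(187) = 16797 - (-1034 - 9*187)/(115 + 187) = 16797 - (-1034 - 1683)/302 = 16797 - (-2717)/302 = 16797 - 1*(-2717/302) = 16797 + 2717/302 = 5075411/302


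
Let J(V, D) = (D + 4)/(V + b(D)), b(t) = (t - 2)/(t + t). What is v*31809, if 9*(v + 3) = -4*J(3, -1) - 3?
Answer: -1039094/9 ≈ -1.1545e+5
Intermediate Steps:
b(t) = (-2 + t)/(2*t) (b(t) = (-2 + t)/((2*t)) = (-2 + t)*(1/(2*t)) = (-2 + t)/(2*t))
J(V, D) = (4 + D)/(V + (-2 + D)/(2*D)) (J(V, D) = (D + 4)/(V + (-2 + D)/(2*D)) = (4 + D)/(V + (-2 + D)/(2*D)))
v = -98/27 (v = -3 + (-8*(-1)*(4 - 1)/(-2 - 1 + 2*(-1)*3) - 3)/9 = -3 + (-8*(-1)*3/(-2 - 1 - 6) - 3)/9 = -3 + (-8*(-1)*3/(-9) - 3)/9 = -3 + (-8*(-1)*(-1)*3/9 - 3)/9 = -3 + (-4*⅔ - 3)/9 = -3 + (-8/3 - 3)/9 = -3 + (⅑)*(-17/3) = -3 - 17/27 = -98/27 ≈ -3.6296)
v*31809 = -98/27*31809 = -1039094/9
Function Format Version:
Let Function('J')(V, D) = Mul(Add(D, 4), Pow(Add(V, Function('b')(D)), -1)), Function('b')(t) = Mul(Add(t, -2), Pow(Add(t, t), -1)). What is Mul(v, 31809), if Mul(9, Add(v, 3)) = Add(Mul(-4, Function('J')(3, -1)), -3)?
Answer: Rational(-1039094, 9) ≈ -1.1545e+5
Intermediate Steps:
Function('b')(t) = Mul(Rational(1, 2), Pow(t, -1), Add(-2, t)) (Function('b')(t) = Mul(Add(-2, t), Pow(Mul(2, t), -1)) = Mul(Add(-2, t), Mul(Rational(1, 2), Pow(t, -1))) = Mul(Rational(1, 2), Pow(t, -1), Add(-2, t)))
Function('J')(V, D) = Mul(Pow(Add(V, Mul(Rational(1, 2), Pow(D, -1), Add(-2, D))), -1), Add(4, D)) (Function('J')(V, D) = Mul(Add(D, 4), Pow(Add(V, Mul(Rational(1, 2), Pow(D, -1), Add(-2, D))), -1)) = Mul(Add(4, D), Pow(Add(V, Mul(Rational(1, 2), Pow(D, -1), Add(-2, D))), -1)) = Mul(Pow(Add(V, Mul(Rational(1, 2), Pow(D, -1), Add(-2, D))), -1), Add(4, D)))
v = Rational(-98, 27) (v = Add(-3, Mul(Rational(1, 9), Add(Mul(-4, Mul(2, -1, Pow(Add(-2, -1, Mul(2, -1, 3)), -1), Add(4, -1))), -3))) = Add(-3, Mul(Rational(1, 9), Add(Mul(-4, Mul(2, -1, Pow(Add(-2, -1, -6), -1), 3)), -3))) = Add(-3, Mul(Rational(1, 9), Add(Mul(-4, Mul(2, -1, Pow(-9, -1), 3)), -3))) = Add(-3, Mul(Rational(1, 9), Add(Mul(-4, Mul(2, -1, Rational(-1, 9), 3)), -3))) = Add(-3, Mul(Rational(1, 9), Add(Mul(-4, Rational(2, 3)), -3))) = Add(-3, Mul(Rational(1, 9), Add(Rational(-8, 3), -3))) = Add(-3, Mul(Rational(1, 9), Rational(-17, 3))) = Add(-3, Rational(-17, 27)) = Rational(-98, 27) ≈ -3.6296)
Mul(v, 31809) = Mul(Rational(-98, 27), 31809) = Rational(-1039094, 9)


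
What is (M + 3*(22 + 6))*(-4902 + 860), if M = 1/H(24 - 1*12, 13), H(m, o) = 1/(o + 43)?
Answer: -565880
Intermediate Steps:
H(m, o) = 1/(43 + o)
M = 56 (M = 1/(1/(43 + 13)) = 1/(1/56) = 56)
(M + 3*(22 + 6))*(-4902 + 860) = (56 + 3*(22 + 6))*(-4902 + 860) = (56 + 3*28)*(-4042) = (56 + 84)*(-4042) = 140*(-4042) = -565880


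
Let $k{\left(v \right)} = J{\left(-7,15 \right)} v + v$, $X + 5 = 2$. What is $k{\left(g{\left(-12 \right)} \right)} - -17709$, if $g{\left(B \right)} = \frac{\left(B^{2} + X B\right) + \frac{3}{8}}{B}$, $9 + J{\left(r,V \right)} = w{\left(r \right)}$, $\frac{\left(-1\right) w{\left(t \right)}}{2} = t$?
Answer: $\frac{281901}{16} \approx 17619.0$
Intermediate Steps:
$X = -3$ ($X = -5 + 2 = -3$)
$w{\left(t \right)} = - 2 t$
$J{\left(r,V \right)} = -9 - 2 r$
$g{\left(B \right)} = \frac{\frac{3}{8} + B^{2} - 3 B}{B}$ ($g{\left(B \right)} = \frac{\left(B^{2} - 3 B\right) + \frac{3}{8}}{B} = \frac{\frac{3}{8} + B^{2} - 3 B}{B}$)
$k{\left(v \right)} = 6 v$ ($k{\left(v \right)} = \left(-9 - -14\right) v + v = \left(-9 + 14\right) v + v = 5 v + v = 6 v$)
$k{\left(g{\left(-12 \right)} \right)} - -17709 = 6 \left(-3 - 12 + \frac{3}{8 \left(-12\right)}\right) - -17709 = 6 \left(-3 - 12 + \frac{3}{8} \left(- \frac{1}{12}\right)\right) + 17709 = 6 \left(-3 - 12 - \frac{1}{32}\right) + 17709 = 6 \left(- \frac{481}{32}\right) + 17709 = - \frac{1443}{16} + 17709 = \frac{281901}{16}$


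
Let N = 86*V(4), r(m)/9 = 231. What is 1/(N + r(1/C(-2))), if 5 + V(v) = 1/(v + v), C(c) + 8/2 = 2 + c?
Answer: 4/6639 ≈ 0.00060250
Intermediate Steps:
C(c) = -2 + c (C(c) = -4 + (2 + c) = -2 + c)
V(v) = -5 + 1/(2*v) (V(v) = -5 + 1/(v + v) = -5 + 1/(2*v))
r(m) = 2079 (r(m) = 9*231 = 2079)
N = -1677/4 (N = 86*(-5 + (½)/4) = 86*(-5 + (½)*(¼)) = 86*(-5 + ⅛) = 86*(-39/8) = -1677/4 ≈ -419.25)
1/(N + r(1/C(-2))) = 1/(-1677/4 + 2079) = 1/(6639/4) = 4/6639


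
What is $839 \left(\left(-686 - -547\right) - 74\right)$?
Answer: $-178707$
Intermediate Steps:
$839 \left(\left(-686 - -547\right) - 74\right) = 839 \left(\left(-686 + 547\right) - 74\right) = 839 \left(-139 - 74\right) = 839 \left(-213\right) = -178707$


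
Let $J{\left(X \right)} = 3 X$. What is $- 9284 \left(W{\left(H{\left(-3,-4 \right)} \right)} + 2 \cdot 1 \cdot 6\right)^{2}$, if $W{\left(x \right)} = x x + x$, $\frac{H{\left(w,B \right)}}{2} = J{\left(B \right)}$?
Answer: $-2953203264$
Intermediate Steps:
$H{\left(w,B \right)} = 6 B$ ($H{\left(w,B \right)} = 2 \cdot 3 B = 6 B$)
$W{\left(x \right)} = x + x^{2}$ ($W{\left(x \right)} = x^{2} + x = x + x^{2}$)
$- 9284 \left(W{\left(H{\left(-3,-4 \right)} \right)} + 2 \cdot 1 \cdot 6\right)^{2} = - 9284 \left(6 \left(-4\right) \left(1 + 6 \left(-4\right)\right) + 2 \cdot 1 \cdot 6\right)^{2} = - 9284 \left(- 24 \left(1 - 24\right) + 2 \cdot 6\right)^{2} = - 9284 \left(\left(-24\right) \left(-23\right) + 12\right)^{2} = - 9284 \left(552 + 12\right)^{2} = - 9284 \cdot 564^{2} = \left(-9284\right) 318096 = -2953203264$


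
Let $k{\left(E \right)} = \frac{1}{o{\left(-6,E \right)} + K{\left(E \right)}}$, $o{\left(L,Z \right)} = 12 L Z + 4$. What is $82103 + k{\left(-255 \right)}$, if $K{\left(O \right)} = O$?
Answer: $\frac{1486803228}{18109} \approx 82103.0$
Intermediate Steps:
$o{\left(L,Z \right)} = 4 + 12 L Z$ ($o{\left(L,Z \right)} = 12 L Z + 4 = 4 + 12 L Z$)
$k{\left(E \right)} = \frac{1}{4 - 71 E}$ ($k{\left(E \right)} = \frac{1}{\left(4 + 12 \left(-6\right) E\right) + E} = \frac{1}{\left(4 - 72 E\right) + E} = \frac{1}{4 - 71 E}$)
$82103 + k{\left(-255 \right)} = 82103 - \frac{1}{-4 + 71 \left(-255\right)} = 82103 - \frac{1}{-4 - 18105} = 82103 - \frac{1}{-18109} = 82103 - - \frac{1}{18109} = 82103 + \frac{1}{18109} = \frac{1486803228}{18109}$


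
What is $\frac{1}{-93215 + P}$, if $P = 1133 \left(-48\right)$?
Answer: $- \frac{1}{147599} \approx -6.7751 \cdot 10^{-6}$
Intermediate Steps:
$P = -54384$
$\frac{1}{-93215 + P} = \frac{1}{-93215 - 54384} = \frac{1}{-147599} = - \frac{1}{147599}$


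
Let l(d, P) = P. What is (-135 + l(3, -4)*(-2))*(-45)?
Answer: 5715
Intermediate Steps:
(-135 + l(3, -4)*(-2))*(-45) = (-135 - 4*(-2))*(-45) = (-135 + 8)*(-45) = -127*(-45) = 5715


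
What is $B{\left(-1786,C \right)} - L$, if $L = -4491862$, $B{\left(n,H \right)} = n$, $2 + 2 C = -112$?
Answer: $4490076$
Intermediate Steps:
$C = -57$ ($C = -1 + \frac{1}{2} \left(-112\right) = -1 - 56 = -57$)
$B{\left(-1786,C \right)} - L = -1786 - -4491862 = -1786 + 4491862 = 4490076$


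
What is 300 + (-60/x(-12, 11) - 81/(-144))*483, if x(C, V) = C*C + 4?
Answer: 222519/592 ≈ 375.88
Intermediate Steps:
x(C, V) = 4 + C² (x(C, V) = C² + 4 = 4 + C²)
300 + (-60/x(-12, 11) - 81/(-144))*483 = 300 + (-60/(4 + (-12)²) - 81/(-144))*483 = 300 + (-60/(4 + 144) - 81*(-1/144))*483 = 300 + (-60/148 + 9/16)*483 = 300 + (-60*1/148 + 9/16)*483 = 300 + (-15/37 + 9/16)*483 = 300 + (93/592)*483 = 300 + 44919/592 = 222519/592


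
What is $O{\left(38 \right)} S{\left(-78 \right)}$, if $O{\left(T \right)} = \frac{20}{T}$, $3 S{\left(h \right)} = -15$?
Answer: $- \frac{50}{19} \approx -2.6316$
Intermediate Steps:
$S{\left(h \right)} = -5$ ($S{\left(h \right)} = \frac{1}{3} \left(-15\right) = -5$)
$O{\left(38 \right)} S{\left(-78 \right)} = \frac{20}{38} \left(-5\right) = 20 \cdot \frac{1}{38} \left(-5\right) = \frac{10}{19} \left(-5\right) = - \frac{50}{19}$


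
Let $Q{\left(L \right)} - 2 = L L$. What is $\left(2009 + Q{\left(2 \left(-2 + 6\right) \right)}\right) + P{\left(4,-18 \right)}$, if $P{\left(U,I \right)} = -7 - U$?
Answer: $2064$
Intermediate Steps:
$Q{\left(L \right)} = 2 + L^{2}$ ($Q{\left(L \right)} = 2 + L L = 2 + L^{2}$)
$\left(2009 + Q{\left(2 \left(-2 + 6\right) \right)}\right) + P{\left(4,-18 \right)} = \left(2009 + \left(2 + \left(2 \left(-2 + 6\right)\right)^{2}\right)\right) - 11 = \left(2009 + \left(2 + \left(2 \cdot 4\right)^{2}\right)\right) - 11 = \left(2009 + \left(2 + 8^{2}\right)\right) - 11 = \left(2009 + \left(2 + 64\right)\right) - 11 = \left(2009 + 66\right) - 11 = 2075 - 11 = 2064$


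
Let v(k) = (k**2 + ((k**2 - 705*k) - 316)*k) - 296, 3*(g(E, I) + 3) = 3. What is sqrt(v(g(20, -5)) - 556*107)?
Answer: 2*I*sqrt(15495) ≈ 248.96*I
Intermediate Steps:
g(E, I) = -2 (g(E, I) = -3 + (1/3)*3 = -3 + 1 = -2)
v(k) = -296 + k**2 + k*(-316 + k**2 - 705*k) (v(k) = (k**2 + (-316 + k**2 - 705*k)*k) - 296 = (k**2 + k*(-316 + k**2 - 705*k)) - 296 = -296 + k**2 + k*(-316 + k**2 - 705*k))
sqrt(v(g(20, -5)) - 556*107) = sqrt((-296 + (-2)**3 - 704*(-2)**2 - 316*(-2)) - 556*107) = sqrt((-296 - 8 - 704*4 + 632) - 59492) = sqrt((-296 - 8 - 2816 + 632) - 59492) = sqrt(-2488 - 59492) = sqrt(-61980) = 2*I*sqrt(15495)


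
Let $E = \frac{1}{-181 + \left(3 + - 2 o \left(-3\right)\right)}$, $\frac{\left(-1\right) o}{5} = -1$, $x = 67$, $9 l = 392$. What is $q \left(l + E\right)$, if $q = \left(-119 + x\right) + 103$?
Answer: $\frac{986119}{444} \approx 2221.0$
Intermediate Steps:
$l = \frac{392}{9}$ ($l = \frac{1}{9} \cdot 392 = \frac{392}{9} \approx 43.556$)
$o = 5$ ($o = \left(-5\right) \left(-1\right) = 5$)
$q = 51$ ($q = \left(-119 + 67\right) + 103 = -52 + 103 = 51$)
$E = - \frac{1}{148}$ ($E = \frac{1}{-181 + \left(3 + \left(-2\right) 5 \left(-3\right)\right)} = \frac{1}{-181 + \left(3 - -30\right)} = \frac{1}{-181 + \left(3 + 30\right)} = \frac{1}{-181 + 33} = \frac{1}{-148} = - \frac{1}{148} \approx -0.0067568$)
$q \left(l + E\right) = 51 \left(\frac{392}{9} - \frac{1}{148}\right) = 51 \cdot \frac{58007}{1332} = \frac{986119}{444}$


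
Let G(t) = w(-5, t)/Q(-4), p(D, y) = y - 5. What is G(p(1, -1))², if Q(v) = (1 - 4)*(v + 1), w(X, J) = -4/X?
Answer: 16/2025 ≈ 0.0079012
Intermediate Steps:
p(D, y) = -5 + y
Q(v) = -3 - 3*v (Q(v) = -3*(1 + v) = -3 - 3*v)
G(t) = 4/45 (G(t) = (-4/(-5))/(-3 - 3*(-4)) = (-4*(-⅕))/(-3 + 12) = (⅘)/9 = (⅘)*(⅑) = 4/45)
G(p(1, -1))² = (4/45)² = 16/2025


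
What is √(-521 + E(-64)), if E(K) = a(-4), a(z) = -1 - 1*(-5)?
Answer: I*√517 ≈ 22.738*I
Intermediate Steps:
a(z) = 4 (a(z) = -1 + 5 = 4)
E(K) = 4
√(-521 + E(-64)) = √(-521 + 4) = √(-517) = I*√517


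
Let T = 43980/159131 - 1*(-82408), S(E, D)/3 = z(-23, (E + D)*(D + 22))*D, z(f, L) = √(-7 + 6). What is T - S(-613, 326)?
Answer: 13113711428/159131 - 978*I ≈ 82408.0 - 978.0*I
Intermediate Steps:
z(f, L) = I (z(f, L) = √(-1) = I)
S(E, D) = 3*I*D (S(E, D) = 3*(I*D) = 3*I*D)
T = 13113711428/159131 (T = 43980*(1/159131) + 82408 = 43980/159131 + 82408 = 13113711428/159131 ≈ 82408.)
T - S(-613, 326) = 13113711428/159131 - 3*I*326 = 13113711428/159131 - 978*I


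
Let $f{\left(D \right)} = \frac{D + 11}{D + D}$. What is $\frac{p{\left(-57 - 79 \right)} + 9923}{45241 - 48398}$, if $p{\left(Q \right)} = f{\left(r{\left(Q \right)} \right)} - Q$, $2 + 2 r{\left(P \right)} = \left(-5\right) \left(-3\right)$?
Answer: $- \frac{3397}{1066} \approx -3.1867$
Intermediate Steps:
$r{\left(P \right)} = \frac{13}{2}$ ($r{\left(P \right)} = -1 + \frac{\left(-5\right) \left(-3\right)}{2} = -1 + \frac{1}{2} \cdot 15 = -1 + \frac{15}{2} = \frac{13}{2}$)
$f{\left(D \right)} = \frac{11 + D}{2 D}$
$p{\left(Q \right)} = \frac{35}{26} - Q$ ($p{\left(Q \right)} = \frac{11 + \frac{13}{2}}{2 \cdot \frac{13}{2}} - Q = \frac{1}{2} \cdot \frac{2}{13} \cdot \frac{35}{2} - Q = \frac{35}{26} - Q$)
$\frac{p{\left(-57 - 79 \right)} + 9923}{45241 - 48398} = \frac{\left(\frac{35}{26} - \left(-57 - 79\right)\right) + 9923}{45241 - 48398} = \frac{\left(\frac{35}{26} - -136\right) + 9923}{-3157} = \left(\left(\frac{35}{26} + 136\right) + 9923\right) \left(- \frac{1}{3157}\right) = \left(\frac{3571}{26} + 9923\right) \left(- \frac{1}{3157}\right) = \frac{261569}{26} \left(- \frac{1}{3157}\right) = - \frac{3397}{1066}$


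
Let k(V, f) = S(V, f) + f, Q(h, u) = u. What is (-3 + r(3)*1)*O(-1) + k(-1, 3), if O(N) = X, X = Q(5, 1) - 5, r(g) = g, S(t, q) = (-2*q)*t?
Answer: 9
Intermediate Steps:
S(t, q) = -2*q*t
X = -4 (X = 1 - 5 = -4)
O(N) = -4
k(V, f) = f - 2*V*f (k(V, f) = -2*f*V + f = -2*V*f + f = f - 2*V*f)
(-3 + r(3)*1)*O(-1) + k(-1, 3) = (-3 + 3*1)*(-4) + 3*(1 - 2*(-1)) = (-3 + 3)*(-4) + 3*(1 + 2) = 0*(-4) + 3*3 = 0 + 9 = 9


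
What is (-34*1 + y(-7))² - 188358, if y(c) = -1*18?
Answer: -185654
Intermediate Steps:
y(c) = -18
(-34*1 + y(-7))² - 188358 = (-34*1 - 18)² - 188358 = (-34 - 18)² - 188358 = (-52)² - 188358 = 2704 - 188358 = -185654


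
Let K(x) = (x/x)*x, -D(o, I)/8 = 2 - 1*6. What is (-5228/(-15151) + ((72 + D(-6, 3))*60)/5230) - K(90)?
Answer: -700969102/7923973 ≈ -88.462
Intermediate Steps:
D(o, I) = 32 (D(o, I) = -8*(2 - 1*6) = -8*(2 - 6) = -8*(-4) = 32)
K(x) = x (K(x) = 1*x = x)
(-5228/(-15151) + ((72 + D(-6, 3))*60)/5230) - K(90) = (-5228/(-15151) + ((72 + 32)*60)/5230) - 1*90 = (-5228*(-1/15151) + (104*60)*(1/5230)) - 90 = (5228/15151 + 6240*(1/5230)) - 90 = (5228/15151 + 624/523) - 90 = 12188468/7923973 - 90 = -700969102/7923973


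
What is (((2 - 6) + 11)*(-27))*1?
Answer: -189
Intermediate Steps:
(((2 - 6) + 11)*(-27))*1 = ((-4 + 11)*(-27))*1 = (7*(-27))*1 = -189*1 = -189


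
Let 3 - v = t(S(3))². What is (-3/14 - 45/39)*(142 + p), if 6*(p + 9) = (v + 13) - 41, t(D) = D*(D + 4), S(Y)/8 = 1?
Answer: 700769/364 ≈ 1925.2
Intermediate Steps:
S(Y) = 8 (S(Y) = 8*1 = 8)
t(D) = D*(4 + D)
v = -9213 (v = 3 - (8*(4 + 8))² = 3 - (8*12)² = 3 - 1*96² = 3 - 1*9216 = 3 - 9216 = -9213)
p = -9295/6 (p = -9 + ((-9213 + 13) - 41)/6 = -9 + (-9200 - 41)/6 = -9 + (⅙)*(-9241) = -9 - 9241/6 = -9295/6 ≈ -1549.2)
(-3/14 - 45/39)*(142 + p) = (-3/14 - 45/39)*(142 - 9295/6) = (-3*1/14 - 45*1/39)*(-8443/6) = (-3/14 - 15/13)*(-8443/6) = -249/182*(-8443/6) = 700769/364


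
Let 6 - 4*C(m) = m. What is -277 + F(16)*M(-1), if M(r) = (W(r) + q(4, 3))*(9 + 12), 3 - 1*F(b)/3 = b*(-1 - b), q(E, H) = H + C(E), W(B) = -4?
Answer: -17879/2 ≈ -8939.5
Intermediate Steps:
C(m) = 3/2 - m/4
q(E, H) = 3/2 + H - E/4 (q(E, H) = H + (3/2 - E/4) = 3/2 + H - E/4)
F(b) = 9 - 3*b*(-1 - b)
M(r) = -21/2 (M(r) = (-4 + (3/2 + 3 - ¼*4))*(9 + 12) = (-4 + (3/2 + 3 - 1))*21 = (-4 + 7/2)*21 = -½*21 = -21/2)
-277 + F(16)*M(-1) = -277 + (9 + 3*16 + 3*16²)*(-21/2) = -277 + (9 + 48 + 3*256)*(-21/2) = -277 + (9 + 48 + 768)*(-21/2) = -277 + 825*(-21/2) = -277 - 17325/2 = -17879/2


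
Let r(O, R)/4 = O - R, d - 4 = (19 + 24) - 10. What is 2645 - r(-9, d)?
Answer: 2829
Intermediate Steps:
d = 37 (d = 4 + ((19 + 24) - 10) = 4 + (43 - 10) = 4 + 33 = 37)
r(O, R) = -4*R + 4*O (r(O, R) = 4*(O - R) = -4*R + 4*O)
2645 - r(-9, d) = 2645 - (-4*37 + 4*(-9)) = 2645 - (-148 - 36) = 2645 - 1*(-184) = 2645 + 184 = 2829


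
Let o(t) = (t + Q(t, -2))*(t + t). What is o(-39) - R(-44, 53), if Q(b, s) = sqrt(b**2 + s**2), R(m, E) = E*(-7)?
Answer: 3413 - 390*sqrt(61) ≈ 367.00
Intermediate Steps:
R(m, E) = -7*E
o(t) = 2*t*(t + sqrt(4 + t**2)) (o(t) = (t + sqrt(t**2 + (-2)**2))*(t + t) = (t + sqrt(t**2 + 4))*(2*t) = (t + sqrt(4 + t**2))*(2*t) = 2*t*(t + sqrt(4 + t**2)))
o(-39) - R(-44, 53) = 2*(-39)*(-39 + sqrt(4 + (-39)**2)) - (-7)*53 = 2*(-39)*(-39 + sqrt(4 + 1521)) - 1*(-371) = 2*(-39)*(-39 + sqrt(1525)) + 371 = 2*(-39)*(-39 + 5*sqrt(61)) + 371 = (3042 - 390*sqrt(61)) + 371 = 3413 - 390*sqrt(61)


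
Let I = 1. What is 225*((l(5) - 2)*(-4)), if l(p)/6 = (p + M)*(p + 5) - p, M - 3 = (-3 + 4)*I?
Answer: -457200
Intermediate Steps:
M = 4 (M = 3 + (-3 + 4)*1 = 3 + 1*1 = 3 + 1 = 4)
l(p) = -6*p + 6*(4 + p)*(5 + p) (l(p) = 6*((p + 4)*(p + 5) - p) = 6*((4 + p)*(5 + p) - p) = 6*(-p + (4 + p)*(5 + p)) = -6*p + 6*(4 + p)*(5 + p))
225*((l(5) - 2)*(-4)) = 225*(((120 + 6*5² + 48*5) - 2)*(-4)) = 225*(((120 + 6*25 + 240) - 2)*(-4)) = 225*(((120 + 150 + 240) - 2)*(-4)) = 225*((510 - 2)*(-4)) = 225*(508*(-4)) = 225*(-2032) = -457200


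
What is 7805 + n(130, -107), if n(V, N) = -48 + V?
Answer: 7887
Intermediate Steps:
7805 + n(130, -107) = 7805 + (-48 + 130) = 7805 + 82 = 7887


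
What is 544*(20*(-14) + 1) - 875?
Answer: -152651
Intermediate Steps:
544*(20*(-14) + 1) - 875 = 544*(-280 + 1) - 875 = 544*(-279) - 875 = -151776 - 875 = -152651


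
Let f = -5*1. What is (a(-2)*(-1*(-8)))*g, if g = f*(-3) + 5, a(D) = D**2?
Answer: 640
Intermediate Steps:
f = -5
g = 20 (g = -5*(-3) + 5 = 15 + 5 = 20)
(a(-2)*(-1*(-8)))*g = ((-2)**2*(-1*(-8)))*20 = (4*8)*20 = 32*20 = 640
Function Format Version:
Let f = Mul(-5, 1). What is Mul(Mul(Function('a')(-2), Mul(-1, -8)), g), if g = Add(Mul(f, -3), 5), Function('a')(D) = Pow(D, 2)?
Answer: 640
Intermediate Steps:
f = -5
g = 20 (g = Add(Mul(-5, -3), 5) = Add(15, 5) = 20)
Mul(Mul(Function('a')(-2), Mul(-1, -8)), g) = Mul(Mul(Pow(-2, 2), Mul(-1, -8)), 20) = Mul(Mul(4, 8), 20) = Mul(32, 20) = 640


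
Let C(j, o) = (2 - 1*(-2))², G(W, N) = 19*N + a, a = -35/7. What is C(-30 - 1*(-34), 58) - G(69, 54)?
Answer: -1005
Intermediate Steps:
a = -5 (a = -35*⅐ = -5)
G(W, N) = -5 + 19*N (G(W, N) = 19*N - 5 = -5 + 19*N)
C(j, o) = 16 (C(j, o) = (2 + 2)² = 4² = 16)
C(-30 - 1*(-34), 58) - G(69, 54) = 16 - (-5 + 19*54) = 16 - (-5 + 1026) = 16 - 1*1021 = 16 - 1021 = -1005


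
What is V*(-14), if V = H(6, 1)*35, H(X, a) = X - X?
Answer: 0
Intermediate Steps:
H(X, a) = 0
V = 0 (V = 0*35 = 0)
V*(-14) = 0*(-14) = 0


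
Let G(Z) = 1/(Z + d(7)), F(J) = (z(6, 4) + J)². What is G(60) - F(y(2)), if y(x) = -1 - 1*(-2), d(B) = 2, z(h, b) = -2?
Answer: -61/62 ≈ -0.98387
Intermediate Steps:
y(x) = 1 (y(x) = -1 + 2 = 1)
F(J) = (-2 + J)²
G(Z) = 1/(2 + Z) (G(Z) = 1/(Z + 2) = 1/(2 + Z))
G(60) - F(y(2)) = 1/(2 + 60) - (-2 + 1)² = 1/62 - 1*(-1)² = 1/62 - 1*1 = 1/62 - 1 = -61/62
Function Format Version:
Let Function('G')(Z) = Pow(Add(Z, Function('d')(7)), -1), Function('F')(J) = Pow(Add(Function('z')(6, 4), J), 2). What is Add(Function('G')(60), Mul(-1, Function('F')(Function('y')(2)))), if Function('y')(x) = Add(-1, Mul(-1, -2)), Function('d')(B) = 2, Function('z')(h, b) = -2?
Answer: Rational(-61, 62) ≈ -0.98387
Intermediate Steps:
Function('y')(x) = 1 (Function('y')(x) = Add(-1, 2) = 1)
Function('F')(J) = Pow(Add(-2, J), 2)
Function('G')(Z) = Pow(Add(2, Z), -1) (Function('G')(Z) = Pow(Add(Z, 2), -1) = Pow(Add(2, Z), -1))
Add(Function('G')(60), Mul(-1, Function('F')(Function('y')(2)))) = Add(Pow(Add(2, 60), -1), Mul(-1, Pow(Add(-2, 1), 2))) = Add(Pow(62, -1), Mul(-1, Pow(-1, 2))) = Add(Rational(1, 62), Mul(-1, 1)) = Add(Rational(1, 62), -1) = Rational(-61, 62)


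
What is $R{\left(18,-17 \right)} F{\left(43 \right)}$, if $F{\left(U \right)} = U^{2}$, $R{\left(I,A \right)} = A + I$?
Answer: $1849$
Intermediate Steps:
$R{\left(18,-17 \right)} F{\left(43 \right)} = \left(-17 + 18\right) 43^{2} = 1 \cdot 1849 = 1849$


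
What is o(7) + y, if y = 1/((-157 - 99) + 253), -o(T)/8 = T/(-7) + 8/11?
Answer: 61/33 ≈ 1.8485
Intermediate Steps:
o(T) = -64/11 + 8*T/7 (o(T) = -8*(T/(-7) + 8/11) = -8*(T*(-⅐) + 8*(1/11)) = -8*(-T/7 + 8/11) = -8*(8/11 - T/7) = -64/11 + 8*T/7)
y = -⅓ (y = 1/(-256 + 253) = 1/(-3) = -⅓ ≈ -0.33333)
o(7) + y = (-64/11 + (8/7)*7) - ⅓ = (-64/11 + 8) - ⅓ = 24/11 - ⅓ = 61/33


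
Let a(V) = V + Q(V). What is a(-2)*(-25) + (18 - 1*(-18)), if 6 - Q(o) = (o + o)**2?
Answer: 336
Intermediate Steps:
Q(o) = 6 - 4*o**2 (Q(o) = 6 - (o + o)**2 = 6 - (2*o)**2 = 6 - 4*o**2)
a(V) = 6 + V - 4*V**2 (a(V) = V + (6 - 4*V**2) = 6 + V - 4*V**2)
a(-2)*(-25) + (18 - 1*(-18)) = (6 - 2 - 4*(-2)**2)*(-25) + (18 - 1*(-18)) = (6 - 2 - 4*4)*(-25) + (18 + 18) = (6 - 2 - 16)*(-25) + 36 = -12*(-25) + 36 = 300 + 36 = 336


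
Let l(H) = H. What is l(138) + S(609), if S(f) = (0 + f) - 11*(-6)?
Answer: 813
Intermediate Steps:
S(f) = 66 + f (S(f) = f + 66 = 66 + f)
l(138) + S(609) = 138 + (66 + 609) = 138 + 675 = 813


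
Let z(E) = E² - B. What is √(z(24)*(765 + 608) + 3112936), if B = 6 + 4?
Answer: √3890054 ≈ 1972.3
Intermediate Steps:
B = 10
z(E) = -10 + E² (z(E) = E² - 1*10 = E² - 10 = -10 + E²)
√(z(24)*(765 + 608) + 3112936) = √((-10 + 24²)*(765 + 608) + 3112936) = √((-10 + 576)*1373 + 3112936) = √(566*1373 + 3112936) = √(777118 + 3112936) = √3890054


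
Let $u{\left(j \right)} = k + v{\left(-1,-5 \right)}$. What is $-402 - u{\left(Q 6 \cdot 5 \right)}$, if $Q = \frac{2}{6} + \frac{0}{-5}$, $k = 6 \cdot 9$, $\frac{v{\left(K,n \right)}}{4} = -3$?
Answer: $-444$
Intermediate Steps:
$v{\left(K,n \right)} = -12$ ($v{\left(K,n \right)} = 4 \left(-3\right) = -12$)
$k = 54$
$Q = \frac{1}{3}$ ($Q = 2 \cdot \frac{1}{6} + 0 \left(- \frac{1}{5}\right) = \frac{1}{3} + 0 = \frac{1}{3} \approx 0.33333$)
$u{\left(j \right)} = 42$ ($u{\left(j \right)} = 54 - 12 = 42$)
$-402 - u{\left(Q 6 \cdot 5 \right)} = -402 - 42 = -444$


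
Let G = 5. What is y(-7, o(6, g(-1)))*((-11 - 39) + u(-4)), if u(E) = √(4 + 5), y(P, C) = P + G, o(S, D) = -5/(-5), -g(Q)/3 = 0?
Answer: 94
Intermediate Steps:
g(Q) = 0 (g(Q) = -3*0 = 0)
o(S, D) = 1 (o(S, D) = -5*(-⅕) = 1)
y(P, C) = 5 + P (y(P, C) = P + 5 = 5 + P)
u(E) = 3 (u(E) = √9 = 3)
y(-7, o(6, g(-1)))*((-11 - 39) + u(-4)) = (5 - 7)*((-11 - 39) + 3) = -2*(-50 + 3) = -2*(-47) = 94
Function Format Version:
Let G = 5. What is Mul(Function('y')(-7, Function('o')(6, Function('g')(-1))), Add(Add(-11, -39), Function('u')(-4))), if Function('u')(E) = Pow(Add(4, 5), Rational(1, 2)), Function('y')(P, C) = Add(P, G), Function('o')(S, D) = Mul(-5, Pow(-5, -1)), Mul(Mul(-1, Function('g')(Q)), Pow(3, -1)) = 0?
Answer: 94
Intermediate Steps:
Function('g')(Q) = 0 (Function('g')(Q) = Mul(-3, 0) = 0)
Function('o')(S, D) = 1 (Function('o')(S, D) = Mul(-5, Rational(-1, 5)) = 1)
Function('y')(P, C) = Add(5, P) (Function('y')(P, C) = Add(P, 5) = Add(5, P))
Function('u')(E) = 3 (Function('u')(E) = Pow(9, Rational(1, 2)) = 3)
Mul(Function('y')(-7, Function('o')(6, Function('g')(-1))), Add(Add(-11, -39), Function('u')(-4))) = Mul(Add(5, -7), Add(Add(-11, -39), 3)) = Mul(-2, Add(-50, 3)) = Mul(-2, -47) = 94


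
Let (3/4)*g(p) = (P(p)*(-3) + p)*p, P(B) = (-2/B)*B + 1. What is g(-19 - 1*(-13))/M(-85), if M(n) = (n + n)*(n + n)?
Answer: 6/7225 ≈ 0.00083045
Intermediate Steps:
P(B) = -1 (P(B) = -2 + 1 = -1)
M(n) = 4*n**2 (M(n) = (2*n)*(2*n) = 4*n**2)
g(p) = 4*p*(3 + p)/3 (g(p) = 4*((-1*(-3) + p)*p)/3 = 4*((3 + p)*p)/3 = 4*(p*(3 + p))/3 = 4*p*(3 + p)/3)
g(-19 - 1*(-13))/M(-85) = (4*(-19 - 1*(-13))*(3 + (-19 - 1*(-13)))/3)/((4*(-85)**2)) = (4*(-19 + 13)*(3 + (-19 + 13))/3)/((4*7225)) = ((4/3)*(-6)*(3 - 6))/28900 = ((4/3)*(-6)*(-3))*(1/28900) = 24*(1/28900) = 6/7225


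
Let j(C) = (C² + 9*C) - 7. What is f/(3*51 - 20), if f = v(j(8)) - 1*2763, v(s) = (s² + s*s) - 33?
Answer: 30486/133 ≈ 229.22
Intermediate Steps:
j(C) = -7 + C² + 9*C
v(s) = -33 + 2*s² (v(s) = (s² + s²) - 33 = 2*s² - 33 = -33 + 2*s²)
f = 30486 (f = (-33 + 2*(-7 + 8² + 9*8)²) - 1*2763 = (-33 + 2*(-7 + 64 + 72)²) - 2763 = (-33 + 2*129²) - 2763 = (-33 + 2*16641) - 2763 = (-33 + 33282) - 2763 = 33249 - 2763 = 30486)
f/(3*51 - 20) = 30486/(3*51 - 20) = 30486/(153 - 20) = 30486/133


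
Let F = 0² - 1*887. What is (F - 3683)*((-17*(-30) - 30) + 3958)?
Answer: -20281660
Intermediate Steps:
F = -887 (F = 0 - 887 = -887)
(F - 3683)*((-17*(-30) - 30) + 3958) = (-887 - 3683)*((-17*(-30) - 30) + 3958) = -4570*((510 - 30) + 3958) = -4570*(480 + 3958) = -4570*4438 = -20281660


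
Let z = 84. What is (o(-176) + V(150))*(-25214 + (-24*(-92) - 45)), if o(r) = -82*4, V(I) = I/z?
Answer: 15039131/2 ≈ 7.5196e+6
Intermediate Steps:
V(I) = I/84
o(r) = -328
(o(-176) + V(150))*(-25214 + (-24*(-92) - 45)) = (-328 + (1/84)*150)*(-25214 + (-24*(-92) - 45)) = (-328 + 25/14)*(-25214 + (2208 - 45)) = -4567*(-25214 + 2163)/14 = -4567/14*(-23051) = 15039131/2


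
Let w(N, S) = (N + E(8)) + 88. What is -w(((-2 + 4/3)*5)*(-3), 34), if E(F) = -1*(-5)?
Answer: -103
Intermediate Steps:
E(F) = 5
w(N, S) = 93 + N (w(N, S) = (N + 5) + 88 = (5 + N) + 88 = 93 + N)
-w(((-2 + 4/3)*5)*(-3), 34) = -(93 + ((-2 + 4/3)*5)*(-3)) = -(93 - ⅔*5*(-3)) = -(93 - 10/3*(-3)) = -(93 + 10) = -1*103 = -103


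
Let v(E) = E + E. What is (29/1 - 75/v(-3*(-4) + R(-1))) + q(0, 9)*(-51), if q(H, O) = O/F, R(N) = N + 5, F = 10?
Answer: -3079/160 ≈ -19.244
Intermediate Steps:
R(N) = 5 + N
v(E) = 2*E
q(H, O) = O/10
(29/1 - 75/v(-3*(-4) + R(-1))) + q(0, 9)*(-51) = (29/1 - 75*1/(2*(-3*(-4) + (5 - 1)))) + ((⅒)*9)*(-51) = (29*1 - 75*1/(2*(12 + 4))) + (9/10)*(-51) = (29 - 75/(2*16)) - 459/10 = (29 - 75/32) - 459/10 = 853/32 - 459/10 = -3079/160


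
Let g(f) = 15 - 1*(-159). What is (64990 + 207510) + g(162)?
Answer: 272674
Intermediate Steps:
g(f) = 174 (g(f) = 15 + 159 = 174)
(64990 + 207510) + g(162) = (64990 + 207510) + 174 = 272500 + 174 = 272674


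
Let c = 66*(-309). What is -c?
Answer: 20394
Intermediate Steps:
c = -20394
-c = -1*(-20394) = 20394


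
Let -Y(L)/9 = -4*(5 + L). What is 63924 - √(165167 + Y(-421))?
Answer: 63924 - √150191 ≈ 63536.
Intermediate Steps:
Y(L) = 180 + 36*L (Y(L) = -(-36)*(5 + L) = -9*(-20 - 4*L) = 180 + 36*L)
63924 - √(165167 + Y(-421)) = 63924 - √(165167 + (180 + 36*(-421))) = 63924 - √(165167 + (180 - 15156)) = 63924 - √(165167 - 14976) = 63924 - √150191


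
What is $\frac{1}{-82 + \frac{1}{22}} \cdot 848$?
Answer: $- \frac{18656}{1803} \approx -10.347$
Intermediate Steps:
$\frac{1}{-82 + \frac{1}{22}} \cdot 848 = \frac{1}{- \frac{1803}{22}} \cdot 848 = \left(- \frac{22}{1803}\right) 848 = - \frac{18656}{1803}$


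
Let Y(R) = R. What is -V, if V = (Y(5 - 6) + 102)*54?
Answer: -5454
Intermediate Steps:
V = 5454 (V = ((5 - 6) + 102)*54 = (-1 + 102)*54 = 101*54 = 5454)
-V = -1*5454 = -5454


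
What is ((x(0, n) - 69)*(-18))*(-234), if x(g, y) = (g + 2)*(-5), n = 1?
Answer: -332748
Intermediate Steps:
x(g, y) = -10 - 5*g (x(g, y) = (2 + g)*(-5) = -10 - 5*g)
((x(0, n) - 69)*(-18))*(-234) = (((-10 - 5*0) - 69)*(-18))*(-234) = (((-10 + 0) - 69)*(-18))*(-234) = ((-10 - 69)*(-18))*(-234) = -79*(-18)*(-234) = 1422*(-234) = -332748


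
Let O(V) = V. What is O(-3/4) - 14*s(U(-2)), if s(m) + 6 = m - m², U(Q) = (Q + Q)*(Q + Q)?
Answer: 13773/4 ≈ 3443.3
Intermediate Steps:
U(Q) = 4*Q² (U(Q) = (2*Q)*(2*Q) = 4*Q²)
s(m) = -6 + m - m² (s(m) = -6 + (m - m²) = -6 + m - m²)
O(-3/4) - 14*s(U(-2)) = -3/4 - 14*(-6 + 4*(-2)² - (4*(-2)²)²) = -3*¼ - 14*(-6 + 4*4 - (4*4)²) = -¾ - 14*(-6 + 16 - 1*16²) = -¾ - 14*(-6 + 16 - 1*256) = -¾ - 14*(-6 + 16 - 256) = -¾ - 14*(-246) = -¾ + 3444 = 13773/4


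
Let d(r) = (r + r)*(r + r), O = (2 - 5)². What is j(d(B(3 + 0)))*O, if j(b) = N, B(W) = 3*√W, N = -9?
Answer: -81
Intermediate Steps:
O = 9 (O = (-3)² = 9)
d(r) = 4*r² (d(r) = (2*r)*(2*r) = 4*r²)
j(b) = -9
j(d(B(3 + 0)))*O = -9*9 = -81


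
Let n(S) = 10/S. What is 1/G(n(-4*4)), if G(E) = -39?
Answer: -1/39 ≈ -0.025641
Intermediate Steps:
1/G(n(-4*4)) = 1/(-39) = -1/39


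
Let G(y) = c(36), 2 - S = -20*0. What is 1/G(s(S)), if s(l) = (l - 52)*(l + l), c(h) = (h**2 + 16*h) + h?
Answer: 1/1908 ≈ 0.00052411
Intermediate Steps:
S = 2 (S = 2 - (-20)*0 = 2 - 1*0 = 2 + 0 = 2)
c(h) = h**2 + 17*h
s(l) = 2*l*(-52 + l) (s(l) = (-52 + l)*(2*l) = 2*l*(-52 + l))
G(y) = 1908 (G(y) = 36*(17 + 36) = 36*53 = 1908)
1/G(s(S)) = 1/1908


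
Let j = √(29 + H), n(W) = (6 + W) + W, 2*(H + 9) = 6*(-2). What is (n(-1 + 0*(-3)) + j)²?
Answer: (4 + √14)² ≈ 59.933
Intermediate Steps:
H = -15 (H = -9 + (6*(-2))/2 = -9 + (½)*(-12) = -9 - 6 = -15)
n(W) = 6 + 2*W
j = √14 (j = √(29 - 15) = √14 ≈ 3.7417)
(n(-1 + 0*(-3)) + j)² = ((6 + 2*(-1 + 0*(-3))) + √14)² = ((6 + 2*(-1 + 0)) + √14)² = ((6 + 2*(-1)) + √14)² = ((6 - 2) + √14)² = (4 + √14)²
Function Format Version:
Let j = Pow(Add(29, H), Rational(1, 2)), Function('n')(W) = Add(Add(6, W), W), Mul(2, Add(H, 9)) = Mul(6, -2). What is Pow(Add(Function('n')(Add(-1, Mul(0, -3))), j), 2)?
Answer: Pow(Add(4, Pow(14, Rational(1, 2))), 2) ≈ 59.933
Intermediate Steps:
H = -15 (H = Add(-9, Mul(Rational(1, 2), Mul(6, -2))) = Add(-9, Mul(Rational(1, 2), -12)) = Add(-9, -6) = -15)
Function('n')(W) = Add(6, Mul(2, W))
j = Pow(14, Rational(1, 2)) (j = Pow(Add(29, -15), Rational(1, 2)) = Pow(14, Rational(1, 2)) ≈ 3.7417)
Pow(Add(Function('n')(Add(-1, Mul(0, -3))), j), 2) = Pow(Add(Add(6, Mul(2, Add(-1, Mul(0, -3)))), Pow(14, Rational(1, 2))), 2) = Pow(Add(Add(6, Mul(2, Add(-1, 0))), Pow(14, Rational(1, 2))), 2) = Pow(Add(Add(6, Mul(2, -1)), Pow(14, Rational(1, 2))), 2) = Pow(Add(Add(6, -2), Pow(14, Rational(1, 2))), 2) = Pow(Add(4, Pow(14, Rational(1, 2))), 2)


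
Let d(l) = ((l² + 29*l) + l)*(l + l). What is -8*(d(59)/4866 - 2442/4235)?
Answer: -949890712/936705 ≈ -1014.1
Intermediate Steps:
d(l) = 2*l*(l² + 30*l) (d(l) = (l² + 30*l)*(2*l) = 2*l*(l² + 30*l))
-8*(d(59)/4866 - 2442/4235) = -8*((2*59²*(30 + 59))/4866 - 2442/4235) = -8*((2*3481*89)*(1/4866) - 2442*1/4235) = -8*(619618*(1/4866) - 222/385) = -8*(309809/2433 - 222/385) = -8*118736339/936705 = -949890712/936705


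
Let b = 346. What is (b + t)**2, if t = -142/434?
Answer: 5626650121/47089 ≈ 1.1949e+5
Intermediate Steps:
t = -71/217 (t = -142*1/434 = -71/217 ≈ -0.32719)
(b + t)**2 = (346 - 71/217)**2 = (75011/217)**2 = 5626650121/47089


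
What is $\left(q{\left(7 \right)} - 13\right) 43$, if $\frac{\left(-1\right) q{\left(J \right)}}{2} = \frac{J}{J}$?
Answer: $-645$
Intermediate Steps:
$q{\left(J \right)} = -2$ ($q{\left(J \right)} = - 2 \frac{J}{J} = \left(-2\right) 1 = -2$)
$\left(q{\left(7 \right)} - 13\right) 43 = \left(-2 - 13\right) 43 = \left(-15\right) 43 = -645$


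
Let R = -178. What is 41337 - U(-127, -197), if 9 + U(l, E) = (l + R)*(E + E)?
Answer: -78824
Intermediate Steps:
U(l, E) = -9 + 2*E*(-178 + l) (U(l, E) = -9 + (l - 178)*(E + E) = -9 + (-178 + l)*(2*E) = -9 + 2*E*(-178 + l))
41337 - U(-127, -197) = 41337 - (-9 - 356*(-197) + 2*(-197)*(-127)) = 41337 - (-9 + 70132 + 50038) = 41337 - 1*120161 = 41337 - 120161 = -78824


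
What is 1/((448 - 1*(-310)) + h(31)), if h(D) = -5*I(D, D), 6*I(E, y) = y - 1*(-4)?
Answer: 6/4373 ≈ 0.0013721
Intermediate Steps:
I(E, y) = ⅔ + y/6 (I(E, y) = (y - 1*(-4))/6 = (y + 4)/6 = (4 + y)/6 = ⅔ + y/6)
h(D) = -10/3 - 5*D/6 (h(D) = -5*(⅔ + D/6) = -10/3 - 5*D/6)
1/((448 - 1*(-310)) + h(31)) = 1/((448 - 1*(-310)) + (-10/3 - ⅚*31)) = 1/((448 + 310) + (-10/3 - 155/6)) = 1/(758 - 175/6) = 1/(4373/6) = 6/4373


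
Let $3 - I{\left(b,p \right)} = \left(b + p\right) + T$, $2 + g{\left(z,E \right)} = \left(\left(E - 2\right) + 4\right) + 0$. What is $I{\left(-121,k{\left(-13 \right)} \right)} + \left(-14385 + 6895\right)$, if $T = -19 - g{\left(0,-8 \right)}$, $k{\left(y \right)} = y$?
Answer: $-7342$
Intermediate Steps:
$g{\left(z,E \right)} = E$ ($g{\left(z,E \right)} = -2 + \left(\left(\left(E - 2\right) + 4\right) + 0\right) = -2 + \left(\left(\left(-2 + E\right) + 4\right) + 0\right) = -2 + \left(\left(2 + E\right) + 0\right) = -2 + \left(2 + E\right) = E$)
$T = -11$ ($T = -19 - -8 = -19 + 8 = -11$)
$I{\left(b,p \right)} = 14 - b - p$ ($I{\left(b,p \right)} = 3 - \left(\left(b + p\right) - 11\right) = 3 - \left(-11 + b + p\right) = 14 - b - p$)
$I{\left(-121,k{\left(-13 \right)} \right)} + \left(-14385 + 6895\right) = \left(14 - -121 - -13\right) + \left(-14385 + 6895\right) = \left(14 + 121 + 13\right) - 7490 = 148 - 7490 = -7342$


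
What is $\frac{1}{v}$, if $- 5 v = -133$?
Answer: $\frac{5}{133} \approx 0.037594$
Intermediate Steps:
$v = \frac{133}{5}$ ($v = \left(- \frac{1}{5}\right) \left(-133\right) = \frac{133}{5} \approx 26.6$)
$\frac{1}{v} = \frac{1}{\frac{133}{5}} = \frac{5}{133}$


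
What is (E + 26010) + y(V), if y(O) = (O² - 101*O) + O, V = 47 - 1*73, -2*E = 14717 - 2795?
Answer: 23325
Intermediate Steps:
E = -5961 (E = -(14717 - 2795)/2 = -½*11922 = -5961)
V = -26 (V = 47 - 73 = -26)
y(O) = O² - 100*O
(E + 26010) + y(V) = (-5961 + 26010) - 26*(-100 - 26) = 20049 - 26*(-126) = 20049 + 3276 = 23325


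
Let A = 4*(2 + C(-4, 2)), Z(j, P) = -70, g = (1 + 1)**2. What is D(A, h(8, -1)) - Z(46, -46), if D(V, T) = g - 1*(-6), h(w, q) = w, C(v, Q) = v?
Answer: 80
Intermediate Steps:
g = 4 (g = 2**2 = 4)
A = -8 (A = 4*(2 - 4) = 4*(-2) = -8)
D(V, T) = 10 (D(V, T) = 4 - 1*(-6) = 4 + 6 = 10)
D(A, h(8, -1)) - Z(46, -46) = 10 - 1*(-70) = 10 + 70 = 80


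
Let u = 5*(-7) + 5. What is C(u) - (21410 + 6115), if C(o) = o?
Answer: -27555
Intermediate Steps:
u = -30 (u = -35 + 5 = -30)
C(u) - (21410 + 6115) = -30 - (21410 + 6115) = -30 - 1*27525 = -30 - 27525 = -27555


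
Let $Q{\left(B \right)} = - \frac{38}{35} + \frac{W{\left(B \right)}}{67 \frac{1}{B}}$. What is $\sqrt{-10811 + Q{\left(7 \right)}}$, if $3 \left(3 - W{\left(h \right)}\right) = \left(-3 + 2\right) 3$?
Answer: $\frac{i \sqrt{59453631545}}{2345} \approx 103.98 i$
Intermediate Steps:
$W{\left(h \right)} = 4$ ($W{\left(h \right)} = 3 - \frac{\left(-3 + 2\right) 3}{3} = 3 - \frac{\left(-1\right) 3}{3} = 3 - -1 = 3 + 1 = 4$)
$Q{\left(B \right)} = - \frac{38}{35} + \frac{4 B}{67}$ ($Q{\left(B \right)} = - \frac{38}{35} + \frac{4}{67 \frac{1}{B}} = \left(-38\right) \frac{1}{35} + 4 \frac{B}{67} = - \frac{38}{35} + \frac{4 B}{67}$)
$\sqrt{-10811 + Q{\left(7 \right)}} = \sqrt{-10811 + \left(- \frac{38}{35} + \frac{4}{67} \cdot 7\right)} = \sqrt{-10811 + \left(- \frac{38}{35} + \frac{28}{67}\right)} = \sqrt{-10811 - \frac{1566}{2345}} = \sqrt{- \frac{25353361}{2345}} = \frac{i \sqrt{59453631545}}{2345}$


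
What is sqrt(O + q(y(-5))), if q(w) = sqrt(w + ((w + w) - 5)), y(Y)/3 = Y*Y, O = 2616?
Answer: sqrt(2616 + 2*sqrt(55)) ≈ 51.292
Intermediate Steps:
y(Y) = 3*Y**2 (y(Y) = 3*(Y*Y) = 3*Y**2)
q(w) = sqrt(-5 + 3*w) (q(w) = sqrt(w + (2*w - 5)) = sqrt(w + (-5 + 2*w)) = sqrt(-5 + 3*w))
sqrt(O + q(y(-5))) = sqrt(2616 + sqrt(-5 + 3*(3*(-5)**2))) = sqrt(2616 + sqrt(-5 + 3*(3*25))) = sqrt(2616 + sqrt(-5 + 3*75)) = sqrt(2616 + sqrt(-5 + 225)) = sqrt(2616 + sqrt(220)) = sqrt(2616 + 2*sqrt(55))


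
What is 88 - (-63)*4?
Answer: 340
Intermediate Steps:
88 - (-63)*4 = 88 - 7*(-36) = 88 + 252 = 340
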